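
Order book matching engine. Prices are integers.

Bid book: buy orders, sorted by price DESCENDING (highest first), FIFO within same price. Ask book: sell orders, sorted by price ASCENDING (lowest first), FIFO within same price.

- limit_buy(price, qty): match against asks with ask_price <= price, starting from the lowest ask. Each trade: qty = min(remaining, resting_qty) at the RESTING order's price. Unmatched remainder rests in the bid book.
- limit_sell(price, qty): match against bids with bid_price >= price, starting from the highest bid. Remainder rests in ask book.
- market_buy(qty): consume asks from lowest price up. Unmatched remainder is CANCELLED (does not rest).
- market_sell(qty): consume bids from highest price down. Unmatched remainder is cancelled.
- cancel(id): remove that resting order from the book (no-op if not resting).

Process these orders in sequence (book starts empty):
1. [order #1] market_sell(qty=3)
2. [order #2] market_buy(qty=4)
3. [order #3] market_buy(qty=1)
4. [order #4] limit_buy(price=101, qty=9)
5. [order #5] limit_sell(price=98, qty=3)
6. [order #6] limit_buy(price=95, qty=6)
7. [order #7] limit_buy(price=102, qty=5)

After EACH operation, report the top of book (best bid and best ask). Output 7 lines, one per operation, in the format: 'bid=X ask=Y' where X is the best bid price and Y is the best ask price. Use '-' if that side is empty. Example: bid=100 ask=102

Answer: bid=- ask=-
bid=- ask=-
bid=- ask=-
bid=101 ask=-
bid=101 ask=-
bid=101 ask=-
bid=102 ask=-

Derivation:
After op 1 [order #1] market_sell(qty=3): fills=none; bids=[-] asks=[-]
After op 2 [order #2] market_buy(qty=4): fills=none; bids=[-] asks=[-]
After op 3 [order #3] market_buy(qty=1): fills=none; bids=[-] asks=[-]
After op 4 [order #4] limit_buy(price=101, qty=9): fills=none; bids=[#4:9@101] asks=[-]
After op 5 [order #5] limit_sell(price=98, qty=3): fills=#4x#5:3@101; bids=[#4:6@101] asks=[-]
After op 6 [order #6] limit_buy(price=95, qty=6): fills=none; bids=[#4:6@101 #6:6@95] asks=[-]
After op 7 [order #7] limit_buy(price=102, qty=5): fills=none; bids=[#7:5@102 #4:6@101 #6:6@95] asks=[-]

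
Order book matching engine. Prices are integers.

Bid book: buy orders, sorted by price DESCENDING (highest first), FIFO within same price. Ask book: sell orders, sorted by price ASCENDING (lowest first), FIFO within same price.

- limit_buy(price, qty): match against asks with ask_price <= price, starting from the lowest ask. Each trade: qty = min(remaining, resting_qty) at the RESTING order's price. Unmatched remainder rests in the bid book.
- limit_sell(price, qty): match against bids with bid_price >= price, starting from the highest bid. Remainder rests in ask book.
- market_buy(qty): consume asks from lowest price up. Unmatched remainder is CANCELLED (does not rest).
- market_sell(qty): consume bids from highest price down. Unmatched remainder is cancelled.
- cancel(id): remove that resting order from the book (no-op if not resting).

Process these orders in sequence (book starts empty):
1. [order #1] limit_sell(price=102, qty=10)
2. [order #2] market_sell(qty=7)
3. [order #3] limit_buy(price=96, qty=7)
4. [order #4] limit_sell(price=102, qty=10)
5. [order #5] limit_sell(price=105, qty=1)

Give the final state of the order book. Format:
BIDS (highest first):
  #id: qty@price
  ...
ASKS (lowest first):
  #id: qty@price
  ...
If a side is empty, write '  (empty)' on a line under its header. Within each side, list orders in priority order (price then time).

Answer: BIDS (highest first):
  #3: 7@96
ASKS (lowest first):
  #1: 10@102
  #4: 10@102
  #5: 1@105

Derivation:
After op 1 [order #1] limit_sell(price=102, qty=10): fills=none; bids=[-] asks=[#1:10@102]
After op 2 [order #2] market_sell(qty=7): fills=none; bids=[-] asks=[#1:10@102]
After op 3 [order #3] limit_buy(price=96, qty=7): fills=none; bids=[#3:7@96] asks=[#1:10@102]
After op 4 [order #4] limit_sell(price=102, qty=10): fills=none; bids=[#3:7@96] asks=[#1:10@102 #4:10@102]
After op 5 [order #5] limit_sell(price=105, qty=1): fills=none; bids=[#3:7@96] asks=[#1:10@102 #4:10@102 #5:1@105]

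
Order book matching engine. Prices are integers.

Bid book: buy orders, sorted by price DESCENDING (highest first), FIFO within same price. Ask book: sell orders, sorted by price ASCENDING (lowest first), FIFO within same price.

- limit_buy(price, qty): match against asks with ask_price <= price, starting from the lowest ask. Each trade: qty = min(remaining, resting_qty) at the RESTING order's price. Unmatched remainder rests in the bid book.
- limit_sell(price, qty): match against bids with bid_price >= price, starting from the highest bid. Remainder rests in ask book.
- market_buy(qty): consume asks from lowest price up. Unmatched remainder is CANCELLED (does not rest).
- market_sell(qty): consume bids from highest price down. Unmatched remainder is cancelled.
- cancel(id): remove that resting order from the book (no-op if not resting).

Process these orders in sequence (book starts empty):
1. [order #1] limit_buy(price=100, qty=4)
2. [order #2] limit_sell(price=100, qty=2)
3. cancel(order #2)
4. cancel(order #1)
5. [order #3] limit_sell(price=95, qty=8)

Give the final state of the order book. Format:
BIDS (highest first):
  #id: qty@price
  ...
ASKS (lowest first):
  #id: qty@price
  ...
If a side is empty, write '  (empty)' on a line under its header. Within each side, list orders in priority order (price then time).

After op 1 [order #1] limit_buy(price=100, qty=4): fills=none; bids=[#1:4@100] asks=[-]
After op 2 [order #2] limit_sell(price=100, qty=2): fills=#1x#2:2@100; bids=[#1:2@100] asks=[-]
After op 3 cancel(order #2): fills=none; bids=[#1:2@100] asks=[-]
After op 4 cancel(order #1): fills=none; bids=[-] asks=[-]
After op 5 [order #3] limit_sell(price=95, qty=8): fills=none; bids=[-] asks=[#3:8@95]

Answer: BIDS (highest first):
  (empty)
ASKS (lowest first):
  #3: 8@95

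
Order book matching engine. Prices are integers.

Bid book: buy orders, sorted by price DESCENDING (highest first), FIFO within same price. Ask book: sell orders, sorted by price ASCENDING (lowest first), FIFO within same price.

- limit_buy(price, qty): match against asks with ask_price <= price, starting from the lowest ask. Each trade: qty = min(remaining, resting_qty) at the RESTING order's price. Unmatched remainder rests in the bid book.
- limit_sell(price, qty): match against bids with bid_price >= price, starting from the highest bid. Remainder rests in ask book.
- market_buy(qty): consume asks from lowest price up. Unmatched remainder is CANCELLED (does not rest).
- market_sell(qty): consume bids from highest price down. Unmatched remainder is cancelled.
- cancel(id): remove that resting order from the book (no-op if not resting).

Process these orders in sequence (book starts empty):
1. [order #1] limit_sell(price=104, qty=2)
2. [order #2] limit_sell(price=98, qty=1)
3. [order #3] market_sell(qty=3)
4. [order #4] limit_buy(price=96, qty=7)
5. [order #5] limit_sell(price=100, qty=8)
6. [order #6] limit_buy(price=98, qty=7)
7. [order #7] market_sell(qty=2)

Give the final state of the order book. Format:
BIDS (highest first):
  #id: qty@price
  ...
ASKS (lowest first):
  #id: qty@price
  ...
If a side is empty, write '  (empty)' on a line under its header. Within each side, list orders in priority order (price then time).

Answer: BIDS (highest first):
  #6: 4@98
  #4: 7@96
ASKS (lowest first):
  #5: 8@100
  #1: 2@104

Derivation:
After op 1 [order #1] limit_sell(price=104, qty=2): fills=none; bids=[-] asks=[#1:2@104]
After op 2 [order #2] limit_sell(price=98, qty=1): fills=none; bids=[-] asks=[#2:1@98 #1:2@104]
After op 3 [order #3] market_sell(qty=3): fills=none; bids=[-] asks=[#2:1@98 #1:2@104]
After op 4 [order #4] limit_buy(price=96, qty=7): fills=none; bids=[#4:7@96] asks=[#2:1@98 #1:2@104]
After op 5 [order #5] limit_sell(price=100, qty=8): fills=none; bids=[#4:7@96] asks=[#2:1@98 #5:8@100 #1:2@104]
After op 6 [order #6] limit_buy(price=98, qty=7): fills=#6x#2:1@98; bids=[#6:6@98 #4:7@96] asks=[#5:8@100 #1:2@104]
After op 7 [order #7] market_sell(qty=2): fills=#6x#7:2@98; bids=[#6:4@98 #4:7@96] asks=[#5:8@100 #1:2@104]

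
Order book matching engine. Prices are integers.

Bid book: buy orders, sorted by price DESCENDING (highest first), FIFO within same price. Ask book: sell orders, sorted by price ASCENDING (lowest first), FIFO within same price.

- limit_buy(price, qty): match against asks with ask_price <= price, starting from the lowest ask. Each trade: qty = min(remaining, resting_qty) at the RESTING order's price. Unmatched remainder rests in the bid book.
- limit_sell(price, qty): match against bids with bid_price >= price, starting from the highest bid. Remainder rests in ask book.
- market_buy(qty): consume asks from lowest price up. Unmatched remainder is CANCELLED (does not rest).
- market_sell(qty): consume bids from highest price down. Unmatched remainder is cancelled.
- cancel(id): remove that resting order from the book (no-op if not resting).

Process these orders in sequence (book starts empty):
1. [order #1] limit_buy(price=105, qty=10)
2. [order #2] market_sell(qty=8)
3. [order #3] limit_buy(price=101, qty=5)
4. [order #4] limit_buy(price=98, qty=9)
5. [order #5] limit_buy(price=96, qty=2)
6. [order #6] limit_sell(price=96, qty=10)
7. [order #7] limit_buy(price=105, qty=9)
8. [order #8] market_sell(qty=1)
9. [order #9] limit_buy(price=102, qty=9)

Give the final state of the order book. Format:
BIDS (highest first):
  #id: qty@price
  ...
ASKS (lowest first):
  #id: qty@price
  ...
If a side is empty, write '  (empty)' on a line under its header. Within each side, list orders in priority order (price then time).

Answer: BIDS (highest first):
  #7: 8@105
  #9: 9@102
  #4: 6@98
  #5: 2@96
ASKS (lowest first):
  (empty)

Derivation:
After op 1 [order #1] limit_buy(price=105, qty=10): fills=none; bids=[#1:10@105] asks=[-]
After op 2 [order #2] market_sell(qty=8): fills=#1x#2:8@105; bids=[#1:2@105] asks=[-]
After op 3 [order #3] limit_buy(price=101, qty=5): fills=none; bids=[#1:2@105 #3:5@101] asks=[-]
After op 4 [order #4] limit_buy(price=98, qty=9): fills=none; bids=[#1:2@105 #3:5@101 #4:9@98] asks=[-]
After op 5 [order #5] limit_buy(price=96, qty=2): fills=none; bids=[#1:2@105 #3:5@101 #4:9@98 #5:2@96] asks=[-]
After op 6 [order #6] limit_sell(price=96, qty=10): fills=#1x#6:2@105 #3x#6:5@101 #4x#6:3@98; bids=[#4:6@98 #5:2@96] asks=[-]
After op 7 [order #7] limit_buy(price=105, qty=9): fills=none; bids=[#7:9@105 #4:6@98 #5:2@96] asks=[-]
After op 8 [order #8] market_sell(qty=1): fills=#7x#8:1@105; bids=[#7:8@105 #4:6@98 #5:2@96] asks=[-]
After op 9 [order #9] limit_buy(price=102, qty=9): fills=none; bids=[#7:8@105 #9:9@102 #4:6@98 #5:2@96] asks=[-]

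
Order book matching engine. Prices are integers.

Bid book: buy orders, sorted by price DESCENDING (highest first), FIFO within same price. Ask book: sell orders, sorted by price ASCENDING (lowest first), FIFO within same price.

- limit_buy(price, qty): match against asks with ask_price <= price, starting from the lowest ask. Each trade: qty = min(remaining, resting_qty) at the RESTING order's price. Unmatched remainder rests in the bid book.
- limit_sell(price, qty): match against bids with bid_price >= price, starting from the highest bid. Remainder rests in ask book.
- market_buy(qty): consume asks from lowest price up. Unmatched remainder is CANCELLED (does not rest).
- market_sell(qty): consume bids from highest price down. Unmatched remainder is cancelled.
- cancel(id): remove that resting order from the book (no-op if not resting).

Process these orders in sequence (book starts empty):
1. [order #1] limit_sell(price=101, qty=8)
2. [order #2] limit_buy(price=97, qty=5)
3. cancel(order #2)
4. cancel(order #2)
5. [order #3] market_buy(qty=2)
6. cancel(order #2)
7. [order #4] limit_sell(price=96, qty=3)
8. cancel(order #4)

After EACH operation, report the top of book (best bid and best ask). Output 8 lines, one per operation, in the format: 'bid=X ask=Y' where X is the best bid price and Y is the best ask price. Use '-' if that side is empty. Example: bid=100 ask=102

Answer: bid=- ask=101
bid=97 ask=101
bid=- ask=101
bid=- ask=101
bid=- ask=101
bid=- ask=101
bid=- ask=96
bid=- ask=101

Derivation:
After op 1 [order #1] limit_sell(price=101, qty=8): fills=none; bids=[-] asks=[#1:8@101]
After op 2 [order #2] limit_buy(price=97, qty=5): fills=none; bids=[#2:5@97] asks=[#1:8@101]
After op 3 cancel(order #2): fills=none; bids=[-] asks=[#1:8@101]
After op 4 cancel(order #2): fills=none; bids=[-] asks=[#1:8@101]
After op 5 [order #3] market_buy(qty=2): fills=#3x#1:2@101; bids=[-] asks=[#1:6@101]
After op 6 cancel(order #2): fills=none; bids=[-] asks=[#1:6@101]
After op 7 [order #4] limit_sell(price=96, qty=3): fills=none; bids=[-] asks=[#4:3@96 #1:6@101]
After op 8 cancel(order #4): fills=none; bids=[-] asks=[#1:6@101]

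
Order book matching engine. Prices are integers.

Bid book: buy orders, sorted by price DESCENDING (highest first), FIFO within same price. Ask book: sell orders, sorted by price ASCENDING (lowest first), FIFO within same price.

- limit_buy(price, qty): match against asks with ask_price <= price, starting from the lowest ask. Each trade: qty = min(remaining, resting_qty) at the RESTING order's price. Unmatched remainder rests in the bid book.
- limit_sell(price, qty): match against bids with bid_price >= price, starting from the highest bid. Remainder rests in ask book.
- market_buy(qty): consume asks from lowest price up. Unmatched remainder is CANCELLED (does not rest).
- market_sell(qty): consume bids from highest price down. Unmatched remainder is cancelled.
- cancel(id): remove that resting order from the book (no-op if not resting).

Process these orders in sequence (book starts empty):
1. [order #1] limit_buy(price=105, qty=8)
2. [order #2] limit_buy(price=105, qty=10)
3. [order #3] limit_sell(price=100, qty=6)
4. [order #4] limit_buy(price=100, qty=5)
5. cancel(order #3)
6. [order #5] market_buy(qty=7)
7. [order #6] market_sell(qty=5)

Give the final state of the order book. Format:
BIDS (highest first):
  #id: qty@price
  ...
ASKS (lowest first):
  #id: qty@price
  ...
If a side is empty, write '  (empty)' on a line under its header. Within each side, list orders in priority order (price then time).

Answer: BIDS (highest first):
  #2: 7@105
  #4: 5@100
ASKS (lowest first):
  (empty)

Derivation:
After op 1 [order #1] limit_buy(price=105, qty=8): fills=none; bids=[#1:8@105] asks=[-]
After op 2 [order #2] limit_buy(price=105, qty=10): fills=none; bids=[#1:8@105 #2:10@105] asks=[-]
After op 3 [order #3] limit_sell(price=100, qty=6): fills=#1x#3:6@105; bids=[#1:2@105 #2:10@105] asks=[-]
After op 4 [order #4] limit_buy(price=100, qty=5): fills=none; bids=[#1:2@105 #2:10@105 #4:5@100] asks=[-]
After op 5 cancel(order #3): fills=none; bids=[#1:2@105 #2:10@105 #4:5@100] asks=[-]
After op 6 [order #5] market_buy(qty=7): fills=none; bids=[#1:2@105 #2:10@105 #4:5@100] asks=[-]
After op 7 [order #6] market_sell(qty=5): fills=#1x#6:2@105 #2x#6:3@105; bids=[#2:7@105 #4:5@100] asks=[-]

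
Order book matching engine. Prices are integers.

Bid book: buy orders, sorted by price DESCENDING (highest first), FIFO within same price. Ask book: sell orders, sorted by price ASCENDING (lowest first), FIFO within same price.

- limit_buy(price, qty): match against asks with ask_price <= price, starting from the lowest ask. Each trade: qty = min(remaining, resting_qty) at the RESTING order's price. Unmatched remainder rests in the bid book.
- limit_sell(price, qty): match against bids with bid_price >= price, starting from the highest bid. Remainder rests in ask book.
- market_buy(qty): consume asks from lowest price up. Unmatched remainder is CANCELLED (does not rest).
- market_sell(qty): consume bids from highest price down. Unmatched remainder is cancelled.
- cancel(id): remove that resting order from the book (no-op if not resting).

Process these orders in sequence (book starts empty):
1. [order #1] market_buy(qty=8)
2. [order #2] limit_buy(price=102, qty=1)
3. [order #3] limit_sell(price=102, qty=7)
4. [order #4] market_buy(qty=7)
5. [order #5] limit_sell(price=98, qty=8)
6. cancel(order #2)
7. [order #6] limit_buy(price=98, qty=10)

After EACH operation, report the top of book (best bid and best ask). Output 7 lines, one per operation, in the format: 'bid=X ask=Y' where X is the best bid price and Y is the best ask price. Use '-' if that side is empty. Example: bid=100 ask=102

Answer: bid=- ask=-
bid=102 ask=-
bid=- ask=102
bid=- ask=-
bid=- ask=98
bid=- ask=98
bid=98 ask=-

Derivation:
After op 1 [order #1] market_buy(qty=8): fills=none; bids=[-] asks=[-]
After op 2 [order #2] limit_buy(price=102, qty=1): fills=none; bids=[#2:1@102] asks=[-]
After op 3 [order #3] limit_sell(price=102, qty=7): fills=#2x#3:1@102; bids=[-] asks=[#3:6@102]
After op 4 [order #4] market_buy(qty=7): fills=#4x#3:6@102; bids=[-] asks=[-]
After op 5 [order #5] limit_sell(price=98, qty=8): fills=none; bids=[-] asks=[#5:8@98]
After op 6 cancel(order #2): fills=none; bids=[-] asks=[#5:8@98]
After op 7 [order #6] limit_buy(price=98, qty=10): fills=#6x#5:8@98; bids=[#6:2@98] asks=[-]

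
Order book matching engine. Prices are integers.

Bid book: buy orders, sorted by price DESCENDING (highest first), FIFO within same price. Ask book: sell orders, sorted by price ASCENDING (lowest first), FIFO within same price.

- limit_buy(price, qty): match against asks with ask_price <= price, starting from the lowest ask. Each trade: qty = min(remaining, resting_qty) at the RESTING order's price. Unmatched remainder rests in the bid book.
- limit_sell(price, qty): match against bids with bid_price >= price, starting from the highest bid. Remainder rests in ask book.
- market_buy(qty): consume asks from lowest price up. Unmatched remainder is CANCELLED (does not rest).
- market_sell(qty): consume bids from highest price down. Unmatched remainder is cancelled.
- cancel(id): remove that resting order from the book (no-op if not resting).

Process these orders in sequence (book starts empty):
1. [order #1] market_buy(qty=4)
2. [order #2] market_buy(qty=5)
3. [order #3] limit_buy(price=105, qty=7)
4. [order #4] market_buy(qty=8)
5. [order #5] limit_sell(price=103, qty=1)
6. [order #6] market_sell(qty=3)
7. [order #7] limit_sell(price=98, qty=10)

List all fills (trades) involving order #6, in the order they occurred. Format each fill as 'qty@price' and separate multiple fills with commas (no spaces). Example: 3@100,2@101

After op 1 [order #1] market_buy(qty=4): fills=none; bids=[-] asks=[-]
After op 2 [order #2] market_buy(qty=5): fills=none; bids=[-] asks=[-]
After op 3 [order #3] limit_buy(price=105, qty=7): fills=none; bids=[#3:7@105] asks=[-]
After op 4 [order #4] market_buy(qty=8): fills=none; bids=[#3:7@105] asks=[-]
After op 5 [order #5] limit_sell(price=103, qty=1): fills=#3x#5:1@105; bids=[#3:6@105] asks=[-]
After op 6 [order #6] market_sell(qty=3): fills=#3x#6:3@105; bids=[#3:3@105] asks=[-]
After op 7 [order #7] limit_sell(price=98, qty=10): fills=#3x#7:3@105; bids=[-] asks=[#7:7@98]

Answer: 3@105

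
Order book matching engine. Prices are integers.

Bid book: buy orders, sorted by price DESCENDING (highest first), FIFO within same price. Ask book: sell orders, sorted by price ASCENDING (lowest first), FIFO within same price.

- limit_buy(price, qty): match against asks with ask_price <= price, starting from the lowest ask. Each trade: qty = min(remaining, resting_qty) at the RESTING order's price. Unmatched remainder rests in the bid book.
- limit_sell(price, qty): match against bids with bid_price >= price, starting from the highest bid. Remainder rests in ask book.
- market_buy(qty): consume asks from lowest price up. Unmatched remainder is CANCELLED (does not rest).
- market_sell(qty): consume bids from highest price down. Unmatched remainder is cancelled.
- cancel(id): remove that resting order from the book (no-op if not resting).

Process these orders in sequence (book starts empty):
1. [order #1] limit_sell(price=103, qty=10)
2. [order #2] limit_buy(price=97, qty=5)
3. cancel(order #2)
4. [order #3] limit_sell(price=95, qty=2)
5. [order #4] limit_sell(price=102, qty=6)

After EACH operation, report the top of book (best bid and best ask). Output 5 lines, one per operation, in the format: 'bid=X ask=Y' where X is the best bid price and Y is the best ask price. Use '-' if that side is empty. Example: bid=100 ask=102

After op 1 [order #1] limit_sell(price=103, qty=10): fills=none; bids=[-] asks=[#1:10@103]
After op 2 [order #2] limit_buy(price=97, qty=5): fills=none; bids=[#2:5@97] asks=[#1:10@103]
After op 3 cancel(order #2): fills=none; bids=[-] asks=[#1:10@103]
After op 4 [order #3] limit_sell(price=95, qty=2): fills=none; bids=[-] asks=[#3:2@95 #1:10@103]
After op 5 [order #4] limit_sell(price=102, qty=6): fills=none; bids=[-] asks=[#3:2@95 #4:6@102 #1:10@103]

Answer: bid=- ask=103
bid=97 ask=103
bid=- ask=103
bid=- ask=95
bid=- ask=95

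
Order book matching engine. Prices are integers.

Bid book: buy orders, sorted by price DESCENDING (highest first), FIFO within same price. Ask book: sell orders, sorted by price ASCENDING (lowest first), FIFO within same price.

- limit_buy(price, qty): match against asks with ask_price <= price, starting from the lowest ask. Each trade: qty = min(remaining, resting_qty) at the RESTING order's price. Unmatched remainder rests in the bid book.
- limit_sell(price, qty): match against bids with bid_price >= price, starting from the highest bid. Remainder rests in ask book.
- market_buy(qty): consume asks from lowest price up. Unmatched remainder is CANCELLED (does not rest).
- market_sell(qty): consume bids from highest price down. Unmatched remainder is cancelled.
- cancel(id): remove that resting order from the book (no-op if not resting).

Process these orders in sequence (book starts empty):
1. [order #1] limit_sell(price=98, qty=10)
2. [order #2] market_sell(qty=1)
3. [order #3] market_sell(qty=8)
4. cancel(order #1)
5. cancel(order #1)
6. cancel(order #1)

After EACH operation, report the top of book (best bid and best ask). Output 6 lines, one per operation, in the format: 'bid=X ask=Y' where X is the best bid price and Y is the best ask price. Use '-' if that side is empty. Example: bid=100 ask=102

Answer: bid=- ask=98
bid=- ask=98
bid=- ask=98
bid=- ask=-
bid=- ask=-
bid=- ask=-

Derivation:
After op 1 [order #1] limit_sell(price=98, qty=10): fills=none; bids=[-] asks=[#1:10@98]
After op 2 [order #2] market_sell(qty=1): fills=none; bids=[-] asks=[#1:10@98]
After op 3 [order #3] market_sell(qty=8): fills=none; bids=[-] asks=[#1:10@98]
After op 4 cancel(order #1): fills=none; bids=[-] asks=[-]
After op 5 cancel(order #1): fills=none; bids=[-] asks=[-]
After op 6 cancel(order #1): fills=none; bids=[-] asks=[-]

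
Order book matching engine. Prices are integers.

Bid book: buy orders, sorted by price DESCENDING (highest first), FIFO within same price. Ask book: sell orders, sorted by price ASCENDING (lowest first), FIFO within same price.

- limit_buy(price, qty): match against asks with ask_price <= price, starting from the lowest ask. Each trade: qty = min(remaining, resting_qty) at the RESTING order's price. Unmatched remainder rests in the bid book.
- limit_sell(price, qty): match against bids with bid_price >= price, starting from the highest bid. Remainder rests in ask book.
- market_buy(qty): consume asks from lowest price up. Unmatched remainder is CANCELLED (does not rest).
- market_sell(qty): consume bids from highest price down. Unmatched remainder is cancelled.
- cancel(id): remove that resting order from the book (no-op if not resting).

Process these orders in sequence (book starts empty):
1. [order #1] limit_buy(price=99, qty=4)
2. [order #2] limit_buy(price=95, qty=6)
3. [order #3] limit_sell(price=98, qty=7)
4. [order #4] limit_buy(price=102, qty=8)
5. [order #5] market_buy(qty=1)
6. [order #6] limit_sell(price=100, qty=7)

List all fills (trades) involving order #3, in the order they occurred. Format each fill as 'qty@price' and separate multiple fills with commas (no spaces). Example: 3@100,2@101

After op 1 [order #1] limit_buy(price=99, qty=4): fills=none; bids=[#1:4@99] asks=[-]
After op 2 [order #2] limit_buy(price=95, qty=6): fills=none; bids=[#1:4@99 #2:6@95] asks=[-]
After op 3 [order #3] limit_sell(price=98, qty=7): fills=#1x#3:4@99; bids=[#2:6@95] asks=[#3:3@98]
After op 4 [order #4] limit_buy(price=102, qty=8): fills=#4x#3:3@98; bids=[#4:5@102 #2:6@95] asks=[-]
After op 5 [order #5] market_buy(qty=1): fills=none; bids=[#4:5@102 #2:6@95] asks=[-]
After op 6 [order #6] limit_sell(price=100, qty=7): fills=#4x#6:5@102; bids=[#2:6@95] asks=[#6:2@100]

Answer: 4@99,3@98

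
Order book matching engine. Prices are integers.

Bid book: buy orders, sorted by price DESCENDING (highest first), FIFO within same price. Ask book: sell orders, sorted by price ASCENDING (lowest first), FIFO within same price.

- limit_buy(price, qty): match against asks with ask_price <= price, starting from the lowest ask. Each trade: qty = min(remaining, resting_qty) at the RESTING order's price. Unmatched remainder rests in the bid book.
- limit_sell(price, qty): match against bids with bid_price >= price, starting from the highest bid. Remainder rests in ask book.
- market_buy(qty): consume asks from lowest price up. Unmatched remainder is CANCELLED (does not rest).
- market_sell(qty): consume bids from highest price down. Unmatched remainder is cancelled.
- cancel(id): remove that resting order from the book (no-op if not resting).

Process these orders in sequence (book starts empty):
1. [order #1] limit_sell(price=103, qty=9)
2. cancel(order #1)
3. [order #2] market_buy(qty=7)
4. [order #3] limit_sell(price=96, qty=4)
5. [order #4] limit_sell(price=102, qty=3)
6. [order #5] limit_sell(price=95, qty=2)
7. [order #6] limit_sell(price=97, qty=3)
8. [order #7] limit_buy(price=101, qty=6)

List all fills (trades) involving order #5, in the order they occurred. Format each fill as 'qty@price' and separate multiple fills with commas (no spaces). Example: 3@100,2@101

After op 1 [order #1] limit_sell(price=103, qty=9): fills=none; bids=[-] asks=[#1:9@103]
After op 2 cancel(order #1): fills=none; bids=[-] asks=[-]
After op 3 [order #2] market_buy(qty=7): fills=none; bids=[-] asks=[-]
After op 4 [order #3] limit_sell(price=96, qty=4): fills=none; bids=[-] asks=[#3:4@96]
After op 5 [order #4] limit_sell(price=102, qty=3): fills=none; bids=[-] asks=[#3:4@96 #4:3@102]
After op 6 [order #5] limit_sell(price=95, qty=2): fills=none; bids=[-] asks=[#5:2@95 #3:4@96 #4:3@102]
After op 7 [order #6] limit_sell(price=97, qty=3): fills=none; bids=[-] asks=[#5:2@95 #3:4@96 #6:3@97 #4:3@102]
After op 8 [order #7] limit_buy(price=101, qty=6): fills=#7x#5:2@95 #7x#3:4@96; bids=[-] asks=[#6:3@97 #4:3@102]

Answer: 2@95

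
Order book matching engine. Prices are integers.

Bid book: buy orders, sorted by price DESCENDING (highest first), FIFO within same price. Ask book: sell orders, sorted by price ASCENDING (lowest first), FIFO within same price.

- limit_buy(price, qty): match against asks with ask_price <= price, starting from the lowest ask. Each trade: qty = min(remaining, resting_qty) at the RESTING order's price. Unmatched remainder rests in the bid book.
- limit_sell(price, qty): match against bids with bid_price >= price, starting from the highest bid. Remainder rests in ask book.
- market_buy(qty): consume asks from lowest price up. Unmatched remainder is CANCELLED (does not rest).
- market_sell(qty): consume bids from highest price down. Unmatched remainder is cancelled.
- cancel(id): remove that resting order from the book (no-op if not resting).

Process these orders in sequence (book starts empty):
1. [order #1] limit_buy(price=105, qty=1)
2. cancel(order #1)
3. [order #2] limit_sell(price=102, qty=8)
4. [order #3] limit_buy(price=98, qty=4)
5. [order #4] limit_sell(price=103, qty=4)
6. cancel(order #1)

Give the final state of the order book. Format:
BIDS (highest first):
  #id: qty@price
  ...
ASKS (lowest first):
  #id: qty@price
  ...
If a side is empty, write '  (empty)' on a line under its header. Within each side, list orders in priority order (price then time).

After op 1 [order #1] limit_buy(price=105, qty=1): fills=none; bids=[#1:1@105] asks=[-]
After op 2 cancel(order #1): fills=none; bids=[-] asks=[-]
After op 3 [order #2] limit_sell(price=102, qty=8): fills=none; bids=[-] asks=[#2:8@102]
After op 4 [order #3] limit_buy(price=98, qty=4): fills=none; bids=[#3:4@98] asks=[#2:8@102]
After op 5 [order #4] limit_sell(price=103, qty=4): fills=none; bids=[#3:4@98] asks=[#2:8@102 #4:4@103]
After op 6 cancel(order #1): fills=none; bids=[#3:4@98] asks=[#2:8@102 #4:4@103]

Answer: BIDS (highest first):
  #3: 4@98
ASKS (lowest first):
  #2: 8@102
  #4: 4@103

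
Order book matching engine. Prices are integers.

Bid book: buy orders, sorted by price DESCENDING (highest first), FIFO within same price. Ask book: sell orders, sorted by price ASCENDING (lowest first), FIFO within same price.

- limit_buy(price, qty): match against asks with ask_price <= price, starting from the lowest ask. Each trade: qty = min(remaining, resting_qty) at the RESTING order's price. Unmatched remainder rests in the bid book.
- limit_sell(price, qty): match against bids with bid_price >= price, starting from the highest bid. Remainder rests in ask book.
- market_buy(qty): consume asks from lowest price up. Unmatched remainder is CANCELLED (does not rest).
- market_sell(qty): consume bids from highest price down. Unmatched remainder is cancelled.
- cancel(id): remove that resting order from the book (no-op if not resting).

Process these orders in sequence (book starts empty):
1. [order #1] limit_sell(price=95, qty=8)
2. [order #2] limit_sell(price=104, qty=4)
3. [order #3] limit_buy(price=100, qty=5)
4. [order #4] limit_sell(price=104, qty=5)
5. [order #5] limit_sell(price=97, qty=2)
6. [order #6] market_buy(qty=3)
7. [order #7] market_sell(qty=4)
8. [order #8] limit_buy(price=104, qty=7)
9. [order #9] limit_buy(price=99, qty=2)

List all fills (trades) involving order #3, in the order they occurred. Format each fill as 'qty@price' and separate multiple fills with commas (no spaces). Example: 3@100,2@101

Answer: 5@95

Derivation:
After op 1 [order #1] limit_sell(price=95, qty=8): fills=none; bids=[-] asks=[#1:8@95]
After op 2 [order #2] limit_sell(price=104, qty=4): fills=none; bids=[-] asks=[#1:8@95 #2:4@104]
After op 3 [order #3] limit_buy(price=100, qty=5): fills=#3x#1:5@95; bids=[-] asks=[#1:3@95 #2:4@104]
After op 4 [order #4] limit_sell(price=104, qty=5): fills=none; bids=[-] asks=[#1:3@95 #2:4@104 #4:5@104]
After op 5 [order #5] limit_sell(price=97, qty=2): fills=none; bids=[-] asks=[#1:3@95 #5:2@97 #2:4@104 #4:5@104]
After op 6 [order #6] market_buy(qty=3): fills=#6x#1:3@95; bids=[-] asks=[#5:2@97 #2:4@104 #4:5@104]
After op 7 [order #7] market_sell(qty=4): fills=none; bids=[-] asks=[#5:2@97 #2:4@104 #4:5@104]
After op 8 [order #8] limit_buy(price=104, qty=7): fills=#8x#5:2@97 #8x#2:4@104 #8x#4:1@104; bids=[-] asks=[#4:4@104]
After op 9 [order #9] limit_buy(price=99, qty=2): fills=none; bids=[#9:2@99] asks=[#4:4@104]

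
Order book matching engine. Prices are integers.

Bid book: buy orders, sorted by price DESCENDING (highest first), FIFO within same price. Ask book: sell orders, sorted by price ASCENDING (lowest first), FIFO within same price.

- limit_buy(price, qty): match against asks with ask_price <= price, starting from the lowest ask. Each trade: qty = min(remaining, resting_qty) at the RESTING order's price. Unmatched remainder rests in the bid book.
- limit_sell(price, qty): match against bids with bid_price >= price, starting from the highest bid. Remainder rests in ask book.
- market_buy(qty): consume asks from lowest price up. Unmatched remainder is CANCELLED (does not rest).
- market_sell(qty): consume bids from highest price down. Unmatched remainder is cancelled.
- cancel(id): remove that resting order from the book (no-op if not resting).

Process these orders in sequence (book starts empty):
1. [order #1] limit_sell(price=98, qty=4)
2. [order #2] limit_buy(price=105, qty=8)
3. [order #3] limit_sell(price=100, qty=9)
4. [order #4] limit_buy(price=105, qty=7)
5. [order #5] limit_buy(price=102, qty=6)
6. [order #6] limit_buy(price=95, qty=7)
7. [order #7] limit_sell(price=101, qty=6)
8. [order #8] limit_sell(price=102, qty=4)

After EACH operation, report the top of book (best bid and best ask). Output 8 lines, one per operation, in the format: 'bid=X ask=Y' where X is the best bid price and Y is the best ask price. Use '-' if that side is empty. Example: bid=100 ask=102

After op 1 [order #1] limit_sell(price=98, qty=4): fills=none; bids=[-] asks=[#1:4@98]
After op 2 [order #2] limit_buy(price=105, qty=8): fills=#2x#1:4@98; bids=[#2:4@105] asks=[-]
After op 3 [order #3] limit_sell(price=100, qty=9): fills=#2x#3:4@105; bids=[-] asks=[#3:5@100]
After op 4 [order #4] limit_buy(price=105, qty=7): fills=#4x#3:5@100; bids=[#4:2@105] asks=[-]
After op 5 [order #5] limit_buy(price=102, qty=6): fills=none; bids=[#4:2@105 #5:6@102] asks=[-]
After op 6 [order #6] limit_buy(price=95, qty=7): fills=none; bids=[#4:2@105 #5:6@102 #6:7@95] asks=[-]
After op 7 [order #7] limit_sell(price=101, qty=6): fills=#4x#7:2@105 #5x#7:4@102; bids=[#5:2@102 #6:7@95] asks=[-]
After op 8 [order #8] limit_sell(price=102, qty=4): fills=#5x#8:2@102; bids=[#6:7@95] asks=[#8:2@102]

Answer: bid=- ask=98
bid=105 ask=-
bid=- ask=100
bid=105 ask=-
bid=105 ask=-
bid=105 ask=-
bid=102 ask=-
bid=95 ask=102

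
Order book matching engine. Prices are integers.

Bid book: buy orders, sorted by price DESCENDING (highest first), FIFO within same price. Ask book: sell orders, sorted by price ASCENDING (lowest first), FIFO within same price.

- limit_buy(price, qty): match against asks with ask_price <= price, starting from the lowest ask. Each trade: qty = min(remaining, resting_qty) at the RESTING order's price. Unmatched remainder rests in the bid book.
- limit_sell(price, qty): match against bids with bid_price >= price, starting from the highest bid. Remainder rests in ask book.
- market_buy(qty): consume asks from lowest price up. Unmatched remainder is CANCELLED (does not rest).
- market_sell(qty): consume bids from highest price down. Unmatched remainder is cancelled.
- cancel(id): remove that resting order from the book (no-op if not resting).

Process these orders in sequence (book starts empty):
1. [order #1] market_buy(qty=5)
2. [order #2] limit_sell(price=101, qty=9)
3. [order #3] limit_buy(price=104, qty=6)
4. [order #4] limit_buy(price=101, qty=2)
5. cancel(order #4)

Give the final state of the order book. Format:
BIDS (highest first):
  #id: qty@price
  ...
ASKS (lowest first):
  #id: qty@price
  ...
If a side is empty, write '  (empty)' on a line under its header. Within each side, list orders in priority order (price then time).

After op 1 [order #1] market_buy(qty=5): fills=none; bids=[-] asks=[-]
After op 2 [order #2] limit_sell(price=101, qty=9): fills=none; bids=[-] asks=[#2:9@101]
After op 3 [order #3] limit_buy(price=104, qty=6): fills=#3x#2:6@101; bids=[-] asks=[#2:3@101]
After op 4 [order #4] limit_buy(price=101, qty=2): fills=#4x#2:2@101; bids=[-] asks=[#2:1@101]
After op 5 cancel(order #4): fills=none; bids=[-] asks=[#2:1@101]

Answer: BIDS (highest first):
  (empty)
ASKS (lowest first):
  #2: 1@101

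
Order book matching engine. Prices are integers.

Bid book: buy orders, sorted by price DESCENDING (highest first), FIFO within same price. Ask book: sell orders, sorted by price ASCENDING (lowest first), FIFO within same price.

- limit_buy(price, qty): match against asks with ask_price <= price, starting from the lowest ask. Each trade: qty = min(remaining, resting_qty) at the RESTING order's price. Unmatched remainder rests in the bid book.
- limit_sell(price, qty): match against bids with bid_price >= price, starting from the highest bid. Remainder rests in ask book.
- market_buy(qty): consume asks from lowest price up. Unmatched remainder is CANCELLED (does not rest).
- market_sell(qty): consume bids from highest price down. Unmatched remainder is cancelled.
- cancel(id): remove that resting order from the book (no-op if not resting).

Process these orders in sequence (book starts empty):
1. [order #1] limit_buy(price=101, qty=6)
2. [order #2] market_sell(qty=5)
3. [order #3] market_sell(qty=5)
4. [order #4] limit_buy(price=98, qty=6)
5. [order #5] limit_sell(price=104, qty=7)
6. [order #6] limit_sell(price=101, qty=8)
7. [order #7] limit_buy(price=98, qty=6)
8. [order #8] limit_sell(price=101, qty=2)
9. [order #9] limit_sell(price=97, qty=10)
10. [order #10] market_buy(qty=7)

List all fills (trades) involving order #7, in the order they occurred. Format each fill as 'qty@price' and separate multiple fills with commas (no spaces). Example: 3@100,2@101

After op 1 [order #1] limit_buy(price=101, qty=6): fills=none; bids=[#1:6@101] asks=[-]
After op 2 [order #2] market_sell(qty=5): fills=#1x#2:5@101; bids=[#1:1@101] asks=[-]
After op 3 [order #3] market_sell(qty=5): fills=#1x#3:1@101; bids=[-] asks=[-]
After op 4 [order #4] limit_buy(price=98, qty=6): fills=none; bids=[#4:6@98] asks=[-]
After op 5 [order #5] limit_sell(price=104, qty=7): fills=none; bids=[#4:6@98] asks=[#5:7@104]
After op 6 [order #6] limit_sell(price=101, qty=8): fills=none; bids=[#4:6@98] asks=[#6:8@101 #5:7@104]
After op 7 [order #7] limit_buy(price=98, qty=6): fills=none; bids=[#4:6@98 #7:6@98] asks=[#6:8@101 #5:7@104]
After op 8 [order #8] limit_sell(price=101, qty=2): fills=none; bids=[#4:6@98 #7:6@98] asks=[#6:8@101 #8:2@101 #5:7@104]
After op 9 [order #9] limit_sell(price=97, qty=10): fills=#4x#9:6@98 #7x#9:4@98; bids=[#7:2@98] asks=[#6:8@101 #8:2@101 #5:7@104]
After op 10 [order #10] market_buy(qty=7): fills=#10x#6:7@101; bids=[#7:2@98] asks=[#6:1@101 #8:2@101 #5:7@104]

Answer: 4@98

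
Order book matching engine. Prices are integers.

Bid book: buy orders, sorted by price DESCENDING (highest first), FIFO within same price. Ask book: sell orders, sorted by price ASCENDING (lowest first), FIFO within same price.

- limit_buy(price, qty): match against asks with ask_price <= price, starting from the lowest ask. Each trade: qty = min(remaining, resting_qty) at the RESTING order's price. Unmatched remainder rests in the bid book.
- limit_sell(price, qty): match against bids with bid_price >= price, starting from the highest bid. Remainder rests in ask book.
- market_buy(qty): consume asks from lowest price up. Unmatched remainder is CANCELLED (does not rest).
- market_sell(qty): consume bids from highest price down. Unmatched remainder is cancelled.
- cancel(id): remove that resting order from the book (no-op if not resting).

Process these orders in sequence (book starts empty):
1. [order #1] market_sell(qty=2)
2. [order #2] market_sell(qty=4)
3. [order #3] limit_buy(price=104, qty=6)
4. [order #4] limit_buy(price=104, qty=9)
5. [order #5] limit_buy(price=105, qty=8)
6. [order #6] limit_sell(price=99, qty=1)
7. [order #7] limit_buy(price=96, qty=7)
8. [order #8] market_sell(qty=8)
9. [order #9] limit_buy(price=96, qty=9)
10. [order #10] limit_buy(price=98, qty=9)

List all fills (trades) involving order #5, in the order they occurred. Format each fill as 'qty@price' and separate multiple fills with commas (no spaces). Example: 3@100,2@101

After op 1 [order #1] market_sell(qty=2): fills=none; bids=[-] asks=[-]
After op 2 [order #2] market_sell(qty=4): fills=none; bids=[-] asks=[-]
After op 3 [order #3] limit_buy(price=104, qty=6): fills=none; bids=[#3:6@104] asks=[-]
After op 4 [order #4] limit_buy(price=104, qty=9): fills=none; bids=[#3:6@104 #4:9@104] asks=[-]
After op 5 [order #5] limit_buy(price=105, qty=8): fills=none; bids=[#5:8@105 #3:6@104 #4:9@104] asks=[-]
After op 6 [order #6] limit_sell(price=99, qty=1): fills=#5x#6:1@105; bids=[#5:7@105 #3:6@104 #4:9@104] asks=[-]
After op 7 [order #7] limit_buy(price=96, qty=7): fills=none; bids=[#5:7@105 #3:6@104 #4:9@104 #7:7@96] asks=[-]
After op 8 [order #8] market_sell(qty=8): fills=#5x#8:7@105 #3x#8:1@104; bids=[#3:5@104 #4:9@104 #7:7@96] asks=[-]
After op 9 [order #9] limit_buy(price=96, qty=9): fills=none; bids=[#3:5@104 #4:9@104 #7:7@96 #9:9@96] asks=[-]
After op 10 [order #10] limit_buy(price=98, qty=9): fills=none; bids=[#3:5@104 #4:9@104 #10:9@98 #7:7@96 #9:9@96] asks=[-]

Answer: 1@105,7@105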